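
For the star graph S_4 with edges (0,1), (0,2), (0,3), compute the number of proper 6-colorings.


P(tree, k) = k * (k-1)^(3) for any tree on 4 vertices.
P(6) = 6 * 5^3 = 6 * 125 = 750.

750


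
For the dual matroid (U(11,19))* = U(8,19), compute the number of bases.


The dual of U(r,n) is U(n-r, n) = U(8,19).
Bases of U(8,19) are all (8)-element subsets.
|B(M*)| = C(19,8) = 19! / (8! * 11!) = 75582.

75582


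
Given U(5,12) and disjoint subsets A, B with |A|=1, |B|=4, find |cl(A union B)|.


|A union B| = 1 + 4 = 5 (disjoint).
In U(5,12), cl(S) = S if |S| < 5, else cl(S) = E.
Since 5 >= 5, cl(A union B) = E.
|cl(A union B)| = 12.

12


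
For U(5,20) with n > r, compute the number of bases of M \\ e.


Deleting e from U(5,20) gives U(5,19) since n > r.
Bases of U(5,19) = (19 choose 5) = 11628.

11628


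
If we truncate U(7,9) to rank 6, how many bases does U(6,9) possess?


Truncating U(7,9) to rank 6 gives U(6,9).
Bases of U(6,9) are all 6-element subsets of 9 elements.
Number of bases = C(9,6) = 84.

84


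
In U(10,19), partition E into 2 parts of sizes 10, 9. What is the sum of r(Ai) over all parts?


r(Ai) = min(|Ai|, 10) for each part.
Sum = min(10,10) + min(9,10)
    = 10 + 9
    = 19.

19


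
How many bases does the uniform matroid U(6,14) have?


Bases of U(6,14) are all 6-element subsets of the 14-element ground set.
Number of bases = C(14,6).
C(14,6) = 14! / (6! * 8!) = 3003.

3003


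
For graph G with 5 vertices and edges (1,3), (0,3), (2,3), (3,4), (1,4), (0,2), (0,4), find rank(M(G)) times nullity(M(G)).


r(M) = |V| - c = 5 - 1 = 4.
nullity = |E| - r(M) = 7 - 4 = 3.
Product = 4 * 3 = 12.

12


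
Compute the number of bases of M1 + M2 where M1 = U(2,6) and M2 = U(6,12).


Bases of a direct sum M1 + M2: |B| = |B(M1)| * |B(M2)|.
|B(U(2,6))| = C(6,2) = 15.
|B(U(6,12))| = C(12,6) = 924.
Total bases = 15 * 924 = 13860.

13860


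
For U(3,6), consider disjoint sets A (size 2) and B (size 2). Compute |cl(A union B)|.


|A union B| = 2 + 2 = 4 (disjoint).
In U(3,6), cl(S) = S if |S| < 3, else cl(S) = E.
Since 4 >= 3, cl(A union B) = E.
|cl(A union B)| = 6.

6


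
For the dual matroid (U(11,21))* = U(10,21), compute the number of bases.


The dual of U(r,n) is U(n-r, n) = U(10,21).
Bases of U(10,21) are all (10)-element subsets.
|B(M*)| = (21 choose 10) = 352716.

352716


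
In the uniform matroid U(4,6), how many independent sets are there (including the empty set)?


Independent sets of U(4,6) are all subsets of size <= 4.
Count = (6 choose 0) + (6 choose 1) + (6 choose 2) + (6 choose 3) + (6 choose 4)
     = 1 + 6 + 15 + 20 + 15
     = 57.

57


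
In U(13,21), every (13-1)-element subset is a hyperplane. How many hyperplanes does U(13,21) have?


Hyperplanes of U(13,21) are flats of rank 12.
In a uniform matroid, these are exactly the (12)-element subsets.
Count = C(21,12) = 21! / (12! * 9!) = 293930.

293930


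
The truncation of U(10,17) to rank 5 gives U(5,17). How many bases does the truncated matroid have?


Truncating U(10,17) to rank 5 gives U(5,17).
Bases of U(5,17) are all 5-element subsets of 17 elements.
Number of bases = (17 choose 5) = 6188.

6188


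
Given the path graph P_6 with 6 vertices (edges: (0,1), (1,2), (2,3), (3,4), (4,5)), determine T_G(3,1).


A path on 6 vertices is a tree with 5 edges.
T(x,y) = x^(5) for any tree.
T(3,1) = 3^5 = 243.

243


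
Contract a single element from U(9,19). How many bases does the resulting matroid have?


Contracting e from U(9,19) gives U(8,18).
Bases of U(8,18) = C(18,8) = 43758.

43758


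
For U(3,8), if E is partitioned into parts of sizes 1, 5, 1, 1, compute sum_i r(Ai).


r(Ai) = min(|Ai|, 3) for each part.
Sum = min(1,3) + min(5,3) + min(1,3) + min(1,3)
    = 1 + 3 + 1 + 1
    = 6.

6


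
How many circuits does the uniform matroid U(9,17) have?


In U(9,17), circuits are the (10)-element subsets.
Any set of 10 elements is dependent, and removing any one element gives
an independent set of size 9, so it is a minimal dependent set.
Number of circuits = C(17,10) = 19448.

19448


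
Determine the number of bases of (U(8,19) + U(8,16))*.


(M1+M2)* = M1* + M2*.
M1* = U(11,19), bases: C(19,11) = 75582.
M2* = U(8,16), bases: C(16,8) = 12870.
|B(M*)| = 75582 * 12870 = 972740340.

972740340


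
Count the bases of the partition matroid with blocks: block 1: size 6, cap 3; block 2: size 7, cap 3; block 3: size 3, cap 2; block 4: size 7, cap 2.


A basis picks exactly ci elements from block i.
Number of bases = product of C(|Si|, ci).
= C(6,3) * C(7,3) * C(3,2) * C(7,2)
= 20 * 35 * 3 * 21
= 44100.

44100


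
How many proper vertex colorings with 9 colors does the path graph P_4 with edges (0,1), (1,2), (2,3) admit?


P(P_4, k) = k * (k-1)^(3).
P(9) = 9 * 8^3 = 9 * 512 = 4608.

4608


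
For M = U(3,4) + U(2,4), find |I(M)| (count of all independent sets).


For a direct sum, |I(M1+M2)| = |I(M1)| * |I(M2)|.
|I(U(3,4))| = sum C(4,k) for k=0..3 = 15.
|I(U(2,4))| = sum C(4,k) for k=0..2 = 11.
Total = 15 * 11 = 165.

165


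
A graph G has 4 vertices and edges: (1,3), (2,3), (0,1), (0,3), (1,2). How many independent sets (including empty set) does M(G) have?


An independent set in a graphic matroid is an acyclic edge subset.
G has 4 vertices and 5 edges.
Enumerate all 2^5 = 32 subsets, checking for acyclicity.
Total independent sets = 24.

24


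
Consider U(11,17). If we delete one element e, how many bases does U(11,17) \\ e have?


Deleting e from U(11,17) gives U(11,16) since n > r.
Bases of U(11,16) = C(16,11) = 4368.

4368


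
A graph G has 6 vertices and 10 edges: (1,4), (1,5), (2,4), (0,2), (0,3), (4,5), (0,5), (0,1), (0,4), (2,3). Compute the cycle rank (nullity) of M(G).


Cycle rank (nullity) = |E| - r(M) = |E| - (|V| - c).
|E| = 10, |V| = 6, c = 1.
Nullity = 10 - (6 - 1) = 10 - 5 = 5.

5


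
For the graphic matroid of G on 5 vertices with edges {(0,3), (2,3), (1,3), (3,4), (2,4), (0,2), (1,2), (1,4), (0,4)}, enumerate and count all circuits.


A circuit in a graphic matroid = edge set of a simple cycle.
G has 5 vertices and 9 edges.
Enumerating all minimal edge subsets forming cycles...
Total circuits found: 22.

22


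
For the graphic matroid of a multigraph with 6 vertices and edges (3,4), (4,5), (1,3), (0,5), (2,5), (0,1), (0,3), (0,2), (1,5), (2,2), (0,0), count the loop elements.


In a graphic matroid, a loop is a self-loop edge (u,u) with rank 0.
Examining all 11 edges for self-loops...
Self-loops found: (2,2), (0,0)
Number of loops = 2.

2


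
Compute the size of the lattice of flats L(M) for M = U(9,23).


Flats of U(9,23): every subset of size < 9 is a flat, plus E itself.
Count = (23 choose 0) + (23 choose 1) + (23 choose 2) + (23 choose 3) + (23 choose 4) + (23 choose 5) + (23 choose 6) + (23 choose 7) + (23 choose 8) + 1
     = 1 + 23 + 253 + 1771 + 8855 + 33649 + 100947 + 245157 + 490314 + 1
     = 880971.

880971


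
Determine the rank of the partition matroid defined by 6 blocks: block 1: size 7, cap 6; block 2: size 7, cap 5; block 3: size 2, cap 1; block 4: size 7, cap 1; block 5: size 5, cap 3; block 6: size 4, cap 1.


Rank of a partition matroid = sum of min(|Si|, ci) for each block.
= min(7,6) + min(7,5) + min(2,1) + min(7,1) + min(5,3) + min(4,1)
= 6 + 5 + 1 + 1 + 3 + 1
= 17.

17


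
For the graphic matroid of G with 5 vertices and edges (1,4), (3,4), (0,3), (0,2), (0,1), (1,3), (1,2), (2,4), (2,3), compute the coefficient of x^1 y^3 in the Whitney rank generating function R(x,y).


R(x,y) = sum over A in 2^E of x^(r(E)-r(A)) * y^(|A|-r(A)).
G has 5 vertices, 9 edges. r(E) = 4.
Enumerate all 2^9 = 512 subsets.
Count subsets with r(E)-r(A)=1 and |A|-r(A)=3: 2.

2


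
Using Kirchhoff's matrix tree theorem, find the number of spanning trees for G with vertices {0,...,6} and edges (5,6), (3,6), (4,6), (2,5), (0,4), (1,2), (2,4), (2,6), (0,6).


By Kirchhoff's matrix tree theorem, the number of spanning trees equals
the determinant of any cofactor of the Laplacian matrix L.
G has 7 vertices and 9 edges.
Computing the (6 x 6) cofactor determinant gives 21.

21


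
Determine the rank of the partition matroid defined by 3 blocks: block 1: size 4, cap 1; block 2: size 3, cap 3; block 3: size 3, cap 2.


Rank of a partition matroid = sum of min(|Si|, ci) for each block.
= min(4,1) + min(3,3) + min(3,2)
= 1 + 3 + 2
= 6.

6


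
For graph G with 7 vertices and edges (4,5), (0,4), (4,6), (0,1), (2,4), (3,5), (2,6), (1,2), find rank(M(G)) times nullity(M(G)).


r(M) = |V| - c = 7 - 1 = 6.
nullity = |E| - r(M) = 8 - 6 = 2.
Product = 6 * 2 = 12.

12


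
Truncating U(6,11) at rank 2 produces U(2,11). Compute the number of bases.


Truncating U(6,11) to rank 2 gives U(2,11).
Bases of U(2,11) are all 2-element subsets of 11 elements.
Number of bases = (11 choose 2) = 55.

55


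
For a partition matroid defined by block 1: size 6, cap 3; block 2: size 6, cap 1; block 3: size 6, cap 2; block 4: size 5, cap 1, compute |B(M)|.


A basis picks exactly ci elements from block i.
Number of bases = product of C(|Si|, ci).
= C(6,3) * C(6,1) * C(6,2) * C(5,1)
= 20 * 6 * 15 * 5
= 9000.

9000


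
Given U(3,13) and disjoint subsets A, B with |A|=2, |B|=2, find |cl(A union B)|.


|A union B| = 2 + 2 = 4 (disjoint).
In U(3,13), cl(S) = S if |S| < 3, else cl(S) = E.
Since 4 >= 3, cl(A union B) = E.
|cl(A union B)| = 13.

13


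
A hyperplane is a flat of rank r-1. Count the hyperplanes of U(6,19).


Hyperplanes of U(6,19) are flats of rank 5.
In a uniform matroid, these are exactly the (5)-element subsets.
Count = C(19,5) = 11628.

11628


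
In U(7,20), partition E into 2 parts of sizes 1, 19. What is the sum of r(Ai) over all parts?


r(Ai) = min(|Ai|, 7) for each part.
Sum = min(1,7) + min(19,7)
    = 1 + 7
    = 8.

8


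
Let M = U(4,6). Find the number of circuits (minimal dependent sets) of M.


In U(4,6), circuits are the (5)-element subsets.
Any set of 5 elements is dependent, and removing any one element gives
an independent set of size 4, so it is a minimal dependent set.
Number of circuits = C(6,5) = 6.

6


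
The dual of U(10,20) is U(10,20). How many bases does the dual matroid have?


The dual of U(r,n) is U(n-r, n) = U(10,20).
Bases of U(10,20) are all (10)-element subsets.
|B(M*)| = C(20,10) = 20! / (10! * 10!) = 184756.

184756


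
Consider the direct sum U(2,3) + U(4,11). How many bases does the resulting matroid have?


Bases of a direct sum M1 + M2: |B| = |B(M1)| * |B(M2)|.
|B(U(2,3))| = C(3,2) = 3.
|B(U(4,11))| = C(11,4) = 330.
Total bases = 3 * 330 = 990.

990


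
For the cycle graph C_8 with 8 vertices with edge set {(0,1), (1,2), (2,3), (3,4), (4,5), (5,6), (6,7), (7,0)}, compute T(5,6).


T(C_8; x,y) = x + x^2 + ... + x^(7) + y.
T(5,6) = 5^1 + 5^2 + 5^3 + 5^4 + 5^5 + 5^6 + 5^7 + 6
= 5 + 25 + 125 + 625 + 3125 + 15625 + 78125 + 6
= 97661.

97661


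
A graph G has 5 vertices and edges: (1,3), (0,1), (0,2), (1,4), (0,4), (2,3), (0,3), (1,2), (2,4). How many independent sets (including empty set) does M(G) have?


An independent set in a graphic matroid is an acyclic edge subset.
G has 5 vertices and 9 edges.
Enumerate all 2^9 = 512 subsets, checking for acyclicity.
Total independent sets = 198.

198


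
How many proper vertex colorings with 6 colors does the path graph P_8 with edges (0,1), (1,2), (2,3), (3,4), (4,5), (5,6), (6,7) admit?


P(P_8, k) = k * (k-1)^(7).
P(6) = 6 * 5^7 = 6 * 78125 = 468750.

468750


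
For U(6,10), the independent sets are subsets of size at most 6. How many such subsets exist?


Independent sets of U(6,10) are all subsets of size <= 6.
Count = C(10,0) + C(10,1) + C(10,2) + C(10,3) + C(10,4) + C(10,5) + C(10,6)
     = 1 + 10 + 45 + 120 + 210 + 252 + 210
     = 848.

848


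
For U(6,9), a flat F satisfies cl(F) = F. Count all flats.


Flats of U(6,9): every subset of size < 6 is a flat, plus E itself.
Count = C(9,0) + C(9,1) + C(9,2) + C(9,3) + C(9,4) + C(9,5) + 1
     = 1 + 9 + 36 + 84 + 126 + 126 + 1
     = 383.

383


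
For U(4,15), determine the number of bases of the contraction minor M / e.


Contracting e from U(4,15) gives U(3,14).
Bases of U(3,14) = C(14,3) = (14 * 13 * 12) / (1 * 2 * 3) = 364.

364


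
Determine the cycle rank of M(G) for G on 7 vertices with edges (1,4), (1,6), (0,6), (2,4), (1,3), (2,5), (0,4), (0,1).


Cycle rank (nullity) = |E| - r(M) = |E| - (|V| - c).
|E| = 8, |V| = 7, c = 1.
Nullity = 8 - (7 - 1) = 8 - 6 = 2.

2


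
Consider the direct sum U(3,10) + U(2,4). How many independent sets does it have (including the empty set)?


For a direct sum, |I(M1+M2)| = |I(M1)| * |I(M2)|.
|I(U(3,10))| = sum C(10,k) for k=0..3 = 176.
|I(U(2,4))| = sum C(4,k) for k=0..2 = 11.
Total = 176 * 11 = 1936.

1936


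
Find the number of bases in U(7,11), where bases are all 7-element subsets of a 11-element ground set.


Bases of U(7,11) are all 7-element subsets of the 11-element ground set.
Number of bases = C(11,7).
C(11,7) = 330.

330


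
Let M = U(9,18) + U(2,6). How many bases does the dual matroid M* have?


(M1+M2)* = M1* + M2*.
M1* = U(9,18), bases: C(18,9) = 48620.
M2* = U(4,6), bases: C(6,4) = 15.
|B(M*)| = 48620 * 15 = 729300.

729300


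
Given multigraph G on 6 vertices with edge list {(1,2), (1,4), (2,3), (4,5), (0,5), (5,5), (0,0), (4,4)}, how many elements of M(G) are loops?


In a graphic matroid, a loop is a self-loop edge (u,u) with rank 0.
Examining all 8 edges for self-loops...
Self-loops found: (5,5), (0,0), (4,4)
Number of loops = 3.

3


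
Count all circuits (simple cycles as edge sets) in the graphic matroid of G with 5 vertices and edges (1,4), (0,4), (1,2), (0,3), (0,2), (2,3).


A circuit in a graphic matroid = edge set of a simple cycle.
G has 5 vertices and 6 edges.
Enumerating all minimal edge subsets forming cycles...
Total circuits found: 3.

3


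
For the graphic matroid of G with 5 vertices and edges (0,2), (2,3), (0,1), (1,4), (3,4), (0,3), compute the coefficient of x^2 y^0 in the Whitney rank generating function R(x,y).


R(x,y) = sum over A in 2^E of x^(r(E)-r(A)) * y^(|A|-r(A)).
G has 5 vertices, 6 edges. r(E) = 4.
Enumerate all 2^6 = 64 subsets.
Count subsets with r(E)-r(A)=2 and |A|-r(A)=0: 15.

15


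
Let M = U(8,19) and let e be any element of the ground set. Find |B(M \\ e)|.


Deleting e from U(8,19) gives U(8,18) since n > r.
Bases of U(8,18) = C(18,8) = 43758.

43758


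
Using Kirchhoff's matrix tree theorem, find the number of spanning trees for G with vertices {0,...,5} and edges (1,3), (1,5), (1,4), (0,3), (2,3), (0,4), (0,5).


By Kirchhoff's matrix tree theorem, the number of spanning trees equals
the determinant of any cofactor of the Laplacian matrix L.
G has 6 vertices and 7 edges.
Computing the (5 x 5) cofactor determinant gives 12.

12


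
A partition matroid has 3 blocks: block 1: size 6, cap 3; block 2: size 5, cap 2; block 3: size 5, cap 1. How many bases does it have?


A basis picks exactly ci elements from block i.
Number of bases = product of C(|Si|, ci).
= C(6,3) * C(5,2) * C(5,1)
= 20 * 10 * 5
= 1000.

1000


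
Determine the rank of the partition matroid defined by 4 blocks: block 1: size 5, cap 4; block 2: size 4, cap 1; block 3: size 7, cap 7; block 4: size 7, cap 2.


Rank of a partition matroid = sum of min(|Si|, ci) for each block.
= min(5,4) + min(4,1) + min(7,7) + min(7,2)
= 4 + 1 + 7 + 2
= 14.

14


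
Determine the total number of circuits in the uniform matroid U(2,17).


In U(2,17), circuits are the (3)-element subsets.
Any set of 3 elements is dependent, and removing any one element gives
an independent set of size 2, so it is a minimal dependent set.
Number of circuits = C(17,3) = 17! / (3! * 14!) = 680.

680


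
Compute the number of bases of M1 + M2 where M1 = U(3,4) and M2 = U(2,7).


Bases of a direct sum M1 + M2: |B| = |B(M1)| * |B(M2)|.
|B(U(3,4))| = C(4,3) = 4.
|B(U(2,7))| = C(7,2) = 21.
Total bases = 4 * 21 = 84.

84


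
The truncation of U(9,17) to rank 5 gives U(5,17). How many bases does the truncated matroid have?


Truncating U(9,17) to rank 5 gives U(5,17).
Bases of U(5,17) are all 5-element subsets of 17 elements.
Number of bases = C(17,5) = 17! / (5! * 12!) = 6188.

6188


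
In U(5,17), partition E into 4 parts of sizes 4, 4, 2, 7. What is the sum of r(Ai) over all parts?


r(Ai) = min(|Ai|, 5) for each part.
Sum = min(4,5) + min(4,5) + min(2,5) + min(7,5)
    = 4 + 4 + 2 + 5
    = 15.

15


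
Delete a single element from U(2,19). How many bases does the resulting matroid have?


Deleting e from U(2,19) gives U(2,18) since n > r.
Bases of U(2,18) = (18 choose 2) = 153.

153


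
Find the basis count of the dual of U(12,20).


The dual of U(r,n) is U(n-r, n) = U(8,20).
Bases of U(8,20) are all (8)-element subsets.
|B(M*)| = C(20,8) = 125970.

125970


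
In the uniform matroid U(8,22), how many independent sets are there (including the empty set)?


Independent sets of U(8,22) are all subsets of size <= 8.
Count = C(22,0) + C(22,1) + C(22,2) + C(22,3) + C(22,4) + C(22,5) + C(22,6) + C(22,7) + C(22,8)
     = 1 + 22 + 231 + 1540 + 7315 + 26334 + 74613 + 170544 + 319770
     = 600370.

600370


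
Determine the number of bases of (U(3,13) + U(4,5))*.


(M1+M2)* = M1* + M2*.
M1* = U(10,13), bases: C(13,10) = 286.
M2* = U(1,5), bases: C(5,1) = 5.
|B(M*)| = 286 * 5 = 1430.

1430


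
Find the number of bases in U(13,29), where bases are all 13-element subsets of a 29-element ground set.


Bases of U(13,29) are all 13-element subsets of the 29-element ground set.
Number of bases = C(29,13).
C(29,13) = 67863915.

67863915


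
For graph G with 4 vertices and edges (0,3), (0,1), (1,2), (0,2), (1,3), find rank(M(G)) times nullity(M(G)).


r(M) = |V| - c = 4 - 1 = 3.
nullity = |E| - r(M) = 5 - 3 = 2.
Product = 3 * 2 = 6.

6


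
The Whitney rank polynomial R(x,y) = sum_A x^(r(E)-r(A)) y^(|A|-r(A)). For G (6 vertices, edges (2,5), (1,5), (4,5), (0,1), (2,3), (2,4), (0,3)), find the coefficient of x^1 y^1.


R(x,y) = sum over A in 2^E of x^(r(E)-r(A)) * y^(|A|-r(A)).
G has 6 vertices, 7 edges. r(E) = 5.
Enumerate all 2^7 = 128 subsets.
Count subsets with r(E)-r(A)=1 and |A|-r(A)=1: 7.

7


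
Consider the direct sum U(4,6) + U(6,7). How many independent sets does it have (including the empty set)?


For a direct sum, |I(M1+M2)| = |I(M1)| * |I(M2)|.
|I(U(4,6))| = sum C(6,k) for k=0..4 = 57.
|I(U(6,7))| = sum C(7,k) for k=0..6 = 127.
Total = 57 * 127 = 7239.

7239


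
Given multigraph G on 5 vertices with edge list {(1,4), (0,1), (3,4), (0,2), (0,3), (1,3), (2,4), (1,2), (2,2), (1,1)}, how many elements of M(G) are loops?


In a graphic matroid, a loop is a self-loop edge (u,u) with rank 0.
Examining all 10 edges for self-loops...
Self-loops found: (2,2), (1,1)
Number of loops = 2.

2


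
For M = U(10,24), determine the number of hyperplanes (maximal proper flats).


Hyperplanes of U(10,24) are flats of rank 9.
In a uniform matroid, these are exactly the (9)-element subsets.
Count = C(24,9) = 24! / (9! * 15!) = 1307504.

1307504


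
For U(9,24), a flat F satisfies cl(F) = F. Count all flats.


Flats of U(9,24): every subset of size < 9 is a flat, plus E itself.
Count = (24 choose 0) + (24 choose 1) + (24 choose 2) + (24 choose 3) + (24 choose 4) + (24 choose 5) + (24 choose 6) + (24 choose 7) + (24 choose 8) + 1
     = 1 + 24 + 276 + 2024 + 10626 + 42504 + 134596 + 346104 + 735471 + 1
     = 1271627.

1271627


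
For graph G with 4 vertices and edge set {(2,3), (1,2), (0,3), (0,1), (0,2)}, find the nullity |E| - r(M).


Cycle rank (nullity) = |E| - r(M) = |E| - (|V| - c).
|E| = 5, |V| = 4, c = 1.
Nullity = 5 - (4 - 1) = 5 - 3 = 2.

2


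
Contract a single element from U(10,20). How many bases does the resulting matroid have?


Contracting e from U(10,20) gives U(9,19).
Bases of U(9,19) = C(19,9) = 19! / (9! * 10!) = 92378.

92378


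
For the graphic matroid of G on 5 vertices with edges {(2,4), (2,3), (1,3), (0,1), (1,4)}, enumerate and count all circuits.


A circuit in a graphic matroid = edge set of a simple cycle.
G has 5 vertices and 5 edges.
Enumerating all minimal edge subsets forming cycles...
Total circuits found: 1.

1


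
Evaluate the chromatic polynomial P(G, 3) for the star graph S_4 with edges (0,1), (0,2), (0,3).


P(tree, k) = k * (k-1)^(3) for any tree on 4 vertices.
P(3) = 3 * 2^3 = 3 * 8 = 24.

24


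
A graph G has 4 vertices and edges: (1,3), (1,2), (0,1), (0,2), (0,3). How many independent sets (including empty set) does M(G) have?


An independent set in a graphic matroid is an acyclic edge subset.
G has 4 vertices and 5 edges.
Enumerate all 2^5 = 32 subsets, checking for acyclicity.
Total independent sets = 24.

24


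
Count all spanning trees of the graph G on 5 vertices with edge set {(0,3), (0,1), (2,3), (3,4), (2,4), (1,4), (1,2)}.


By Kirchhoff's matrix tree theorem, the number of spanning trees equals
the determinant of any cofactor of the Laplacian matrix L.
G has 5 vertices and 7 edges.
Computing the (4 x 4) cofactor determinant gives 24.

24


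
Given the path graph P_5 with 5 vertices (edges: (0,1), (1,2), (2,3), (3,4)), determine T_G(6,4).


A path on 5 vertices is a tree with 4 edges.
T(x,y) = x^(4) for any tree.
T(6,4) = 6^4 = 1296.

1296


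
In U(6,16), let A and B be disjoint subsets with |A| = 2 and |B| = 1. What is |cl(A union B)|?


|A union B| = 2 + 1 = 3 (disjoint).
In U(6,16), cl(S) = S if |S| < 6, else cl(S) = E.
Since 3 < 6, cl(A union B) = A union B.
|cl(A union B)| = 3.

3


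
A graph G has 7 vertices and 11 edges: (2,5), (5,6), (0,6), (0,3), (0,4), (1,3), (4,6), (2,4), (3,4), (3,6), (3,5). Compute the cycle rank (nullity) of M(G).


Cycle rank (nullity) = |E| - r(M) = |E| - (|V| - c).
|E| = 11, |V| = 7, c = 1.
Nullity = 11 - (7 - 1) = 11 - 6 = 5.

5


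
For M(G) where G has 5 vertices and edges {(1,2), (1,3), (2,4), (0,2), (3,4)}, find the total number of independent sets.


An independent set in a graphic matroid is an acyclic edge subset.
G has 5 vertices and 5 edges.
Enumerate all 2^5 = 32 subsets, checking for acyclicity.
Total independent sets = 30.

30


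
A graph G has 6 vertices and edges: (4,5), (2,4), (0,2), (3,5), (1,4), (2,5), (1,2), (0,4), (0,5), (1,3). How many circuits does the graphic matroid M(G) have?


A circuit in a graphic matroid = edge set of a simple cycle.
G has 6 vertices and 10 edges.
Enumerating all minimal edge subsets forming cycles...
Total circuits found: 22.

22


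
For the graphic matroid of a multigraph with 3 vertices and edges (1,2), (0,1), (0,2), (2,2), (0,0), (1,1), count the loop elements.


In a graphic matroid, a loop is a self-loop edge (u,u) with rank 0.
Examining all 6 edges for self-loops...
Self-loops found: (2,2), (0,0), (1,1)
Number of loops = 3.

3


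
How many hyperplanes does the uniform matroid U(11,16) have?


Hyperplanes of U(11,16) are flats of rank 10.
In a uniform matroid, these are exactly the (10)-element subsets.
Count = C(16,10) = 16! / (10! * 6!) = 8008.

8008


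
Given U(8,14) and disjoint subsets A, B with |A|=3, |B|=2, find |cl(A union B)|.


|A union B| = 3 + 2 = 5 (disjoint).
In U(8,14), cl(S) = S if |S| < 8, else cl(S) = E.
Since 5 < 8, cl(A union B) = A union B.
|cl(A union B)| = 5.

5


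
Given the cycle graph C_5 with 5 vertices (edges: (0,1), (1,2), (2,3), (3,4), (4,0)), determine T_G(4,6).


T(C_5; x,y) = x + x^2 + ... + x^(4) + y.
T(4,6) = 4^1 + 4^2 + 4^3 + 4^4 + 6
= 4 + 16 + 64 + 256 + 6
= 346.

346


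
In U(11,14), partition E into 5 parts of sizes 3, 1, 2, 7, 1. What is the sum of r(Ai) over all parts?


r(Ai) = min(|Ai|, 11) for each part.
Sum = min(3,11) + min(1,11) + min(2,11) + min(7,11) + min(1,11)
    = 3 + 1 + 2 + 7 + 1
    = 14.

14


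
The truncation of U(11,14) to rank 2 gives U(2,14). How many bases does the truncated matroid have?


Truncating U(11,14) to rank 2 gives U(2,14).
Bases of U(2,14) are all 2-element subsets of 14 elements.
Number of bases = C(14,2) = (14 * 13) / (1 * 2) = 91.

91


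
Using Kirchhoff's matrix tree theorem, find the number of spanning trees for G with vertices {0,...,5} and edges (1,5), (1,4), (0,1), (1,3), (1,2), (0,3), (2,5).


By Kirchhoff's matrix tree theorem, the number of spanning trees equals
the determinant of any cofactor of the Laplacian matrix L.
G has 6 vertices and 7 edges.
Computing the (5 x 5) cofactor determinant gives 9.

9


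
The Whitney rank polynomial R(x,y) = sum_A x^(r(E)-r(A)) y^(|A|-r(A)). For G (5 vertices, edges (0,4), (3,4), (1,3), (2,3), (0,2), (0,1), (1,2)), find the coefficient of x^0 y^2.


R(x,y) = sum over A in 2^E of x^(r(E)-r(A)) * y^(|A|-r(A)).
G has 5 vertices, 7 edges. r(E) = 4.
Enumerate all 2^7 = 128 subsets.
Count subsets with r(E)-r(A)=0 and |A|-r(A)=2: 7.

7


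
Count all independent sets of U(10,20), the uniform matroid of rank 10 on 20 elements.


Independent sets of U(10,20) are all subsets of size <= 10.
Count = (20 choose 0) + (20 choose 1) + (20 choose 2) + (20 choose 3) + (20 choose 4) + (20 choose 5) + (20 choose 6) + (20 choose 7) + (20 choose 8) + (20 choose 9) + (20 choose 10)
     = 1 + 20 + 190 + 1140 + 4845 + 15504 + 38760 + 77520 + 125970 + 167960 + 184756
     = 616666.

616666


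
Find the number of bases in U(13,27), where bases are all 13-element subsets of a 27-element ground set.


Bases of U(13,27) are all 13-element subsets of the 27-element ground set.
Number of bases = C(27,13).
C(27,13) = 20058300.

20058300


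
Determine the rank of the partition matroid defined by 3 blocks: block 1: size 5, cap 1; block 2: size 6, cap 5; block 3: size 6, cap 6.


Rank of a partition matroid = sum of min(|Si|, ci) for each block.
= min(5,1) + min(6,5) + min(6,6)
= 1 + 5 + 6
= 12.

12


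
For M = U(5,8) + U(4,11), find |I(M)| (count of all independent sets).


For a direct sum, |I(M1+M2)| = |I(M1)| * |I(M2)|.
|I(U(5,8))| = sum C(8,k) for k=0..5 = 219.
|I(U(4,11))| = sum C(11,k) for k=0..4 = 562.
Total = 219 * 562 = 123078.

123078


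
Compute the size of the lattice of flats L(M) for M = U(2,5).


Flats of U(2,5): every subset of size < 2 is a flat, plus E itself.
Count = (5 choose 0) + (5 choose 1) + 1
     = 1 + 5 + 1
     = 7.

7


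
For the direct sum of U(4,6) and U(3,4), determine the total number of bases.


Bases of a direct sum M1 + M2: |B| = |B(M1)| * |B(M2)|.
|B(U(4,6))| = C(6,4) = 15.
|B(U(3,4))| = C(4,3) = 4.
Total bases = 15 * 4 = 60.

60


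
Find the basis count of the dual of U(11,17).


The dual of U(r,n) is U(n-r, n) = U(6,17).
Bases of U(6,17) are all (6)-element subsets.
|B(M*)| = (17 choose 6) = 12376.

12376


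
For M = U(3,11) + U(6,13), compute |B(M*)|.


(M1+M2)* = M1* + M2*.
M1* = U(8,11), bases: C(11,8) = 165.
M2* = U(7,13), bases: C(13,7) = 1716.
|B(M*)| = 165 * 1716 = 283140.

283140


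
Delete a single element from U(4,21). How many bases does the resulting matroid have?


Deleting e from U(4,21) gives U(4,20) since n > r.
Bases of U(4,20) = (20 choose 4) = 4845.

4845


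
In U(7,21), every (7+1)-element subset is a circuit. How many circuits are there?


In U(7,21), circuits are the (8)-element subsets.
Any set of 8 elements is dependent, and removing any one element gives
an independent set of size 7, so it is a minimal dependent set.
Number of circuits = C(21,8) = 203490.

203490


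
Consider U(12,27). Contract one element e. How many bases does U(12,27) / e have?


Contracting e from U(12,27) gives U(11,26).
Bases of U(11,26) = C(26,11) = 7726160.

7726160


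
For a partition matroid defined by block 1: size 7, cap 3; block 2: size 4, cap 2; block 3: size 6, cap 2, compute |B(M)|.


A basis picks exactly ci elements from block i.
Number of bases = product of C(|Si|, ci).
= C(7,3) * C(4,2) * C(6,2)
= 35 * 6 * 15
= 3150.

3150


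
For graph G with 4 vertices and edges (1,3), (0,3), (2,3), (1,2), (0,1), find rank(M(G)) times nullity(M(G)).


r(M) = |V| - c = 4 - 1 = 3.
nullity = |E| - r(M) = 5 - 3 = 2.
Product = 3 * 2 = 6.

6


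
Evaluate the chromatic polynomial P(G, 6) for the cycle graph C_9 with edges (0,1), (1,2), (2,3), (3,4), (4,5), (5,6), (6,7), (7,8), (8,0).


P(C_9, k) = (k-1)^9 + (-1)^9*(k-1).
P(6) = (5)^9 - 5
= 1953125 - 5 = 1953120.

1953120


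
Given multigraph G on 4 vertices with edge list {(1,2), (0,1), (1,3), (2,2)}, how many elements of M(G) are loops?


In a graphic matroid, a loop is a self-loop edge (u,u) with rank 0.
Examining all 4 edges for self-loops...
Self-loops found: (2,2)
Number of loops = 1.

1


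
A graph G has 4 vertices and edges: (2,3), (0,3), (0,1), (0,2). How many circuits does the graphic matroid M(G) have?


A circuit in a graphic matroid = edge set of a simple cycle.
G has 4 vertices and 4 edges.
Enumerating all minimal edge subsets forming cycles...
Total circuits found: 1.

1


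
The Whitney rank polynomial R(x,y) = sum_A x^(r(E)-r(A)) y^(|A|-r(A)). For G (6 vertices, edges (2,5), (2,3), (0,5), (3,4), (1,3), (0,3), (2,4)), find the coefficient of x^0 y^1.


R(x,y) = sum over A in 2^E of x^(r(E)-r(A)) * y^(|A|-r(A)).
G has 6 vertices, 7 edges. r(E) = 5.
Enumerate all 2^7 = 128 subsets.
Count subsets with r(E)-r(A)=0 and |A|-r(A)=1: 6.

6


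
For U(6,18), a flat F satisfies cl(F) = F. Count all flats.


Flats of U(6,18): every subset of size < 6 is a flat, plus E itself.
Count = C(18,0) + C(18,1) + C(18,2) + C(18,3) + C(18,4) + C(18,5) + 1
     = 1 + 18 + 153 + 816 + 3060 + 8568 + 1
     = 12617.

12617


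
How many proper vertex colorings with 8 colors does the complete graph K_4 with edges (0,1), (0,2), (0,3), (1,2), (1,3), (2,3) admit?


P(K_4, k) = k(k-1)(k-2)...(k-3).
P(8) = (8) * (7) * (6) * (5) = 1680.

1680


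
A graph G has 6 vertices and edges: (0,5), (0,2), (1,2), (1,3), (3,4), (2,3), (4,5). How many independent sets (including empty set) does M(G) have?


An independent set in a graphic matroid is an acyclic edge subset.
G has 6 vertices and 7 edges.
Enumerate all 2^7 = 128 subsets, checking for acyclicity.
Total independent sets = 108.

108


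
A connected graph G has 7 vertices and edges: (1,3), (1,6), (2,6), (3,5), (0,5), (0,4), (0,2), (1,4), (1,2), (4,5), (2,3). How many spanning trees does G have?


By Kirchhoff's matrix tree theorem, the number of spanning trees equals
the determinant of any cofactor of the Laplacian matrix L.
G has 7 vertices and 11 edges.
Computing the (6 x 6) cofactor determinant gives 190.

190


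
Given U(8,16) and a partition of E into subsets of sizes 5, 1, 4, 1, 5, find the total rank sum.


r(Ai) = min(|Ai|, 8) for each part.
Sum = min(5,8) + min(1,8) + min(4,8) + min(1,8) + min(5,8)
    = 5 + 1 + 4 + 1 + 5
    = 16.

16


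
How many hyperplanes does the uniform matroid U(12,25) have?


Hyperplanes of U(12,25) are flats of rank 11.
In a uniform matroid, these are exactly the (11)-element subsets.
Count = C(25,11) = 4457400.

4457400


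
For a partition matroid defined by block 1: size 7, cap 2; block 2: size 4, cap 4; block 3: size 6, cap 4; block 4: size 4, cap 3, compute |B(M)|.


A basis picks exactly ci elements from block i.
Number of bases = product of C(|Si|, ci).
= C(7,2) * C(4,4) * C(6,4) * C(4,3)
= 21 * 1 * 15 * 4
= 1260.

1260


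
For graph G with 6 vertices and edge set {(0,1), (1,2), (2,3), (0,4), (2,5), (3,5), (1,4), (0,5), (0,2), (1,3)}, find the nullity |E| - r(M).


Cycle rank (nullity) = |E| - r(M) = |E| - (|V| - c).
|E| = 10, |V| = 6, c = 1.
Nullity = 10 - (6 - 1) = 10 - 5 = 5.

5


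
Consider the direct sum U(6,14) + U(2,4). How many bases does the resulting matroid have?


Bases of a direct sum M1 + M2: |B| = |B(M1)| * |B(M2)|.
|B(U(6,14))| = C(14,6) = 3003.
|B(U(2,4))| = C(4,2) = 6.
Total bases = 3003 * 6 = 18018.

18018


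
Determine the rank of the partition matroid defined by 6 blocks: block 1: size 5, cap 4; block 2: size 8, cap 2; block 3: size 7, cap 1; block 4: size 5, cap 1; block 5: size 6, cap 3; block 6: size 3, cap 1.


Rank of a partition matroid = sum of min(|Si|, ci) for each block.
= min(5,4) + min(8,2) + min(7,1) + min(5,1) + min(6,3) + min(3,1)
= 4 + 2 + 1 + 1 + 3 + 1
= 12.

12


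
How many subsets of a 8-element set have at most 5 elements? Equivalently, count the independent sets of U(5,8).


Independent sets of U(5,8) are all subsets of size <= 5.
Count = C(8,0) + C(8,1) + C(8,2) + C(8,3) + C(8,4) + C(8,5)
     = 1 + 8 + 28 + 56 + 70 + 56
     = 219.

219


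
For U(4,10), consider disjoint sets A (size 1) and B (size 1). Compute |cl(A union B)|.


|A union B| = 1 + 1 = 2 (disjoint).
In U(4,10), cl(S) = S if |S| < 4, else cl(S) = E.
Since 2 < 4, cl(A union B) = A union B.
|cl(A union B)| = 2.

2


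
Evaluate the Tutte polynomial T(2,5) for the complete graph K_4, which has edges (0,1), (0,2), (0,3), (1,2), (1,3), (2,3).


T(K_4; x,y) = x^3 + 3x^2 + 4xy + 2x + y^3 + 3y^2 + 2y.
Substituting x=2, y=5:
= 8 + 12 + 40 + 4 + 125 + 75 + 10
= 274.

274


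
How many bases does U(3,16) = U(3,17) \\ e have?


Deleting e from U(3,17) gives U(3,16) since n > r.
Bases of U(3,16) = C(16,3) = 16! / (3! * 13!) = 560.

560


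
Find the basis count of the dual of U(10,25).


The dual of U(r,n) is U(n-r, n) = U(15,25).
Bases of U(15,25) are all (15)-element subsets.
|B(M*)| = C(25,15) = 3268760.

3268760


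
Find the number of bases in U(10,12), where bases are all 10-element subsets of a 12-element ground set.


Bases of U(10,12) are all 10-element subsets of the 12-element ground set.
Number of bases = C(12,10).
C(12,10) = 66.

66


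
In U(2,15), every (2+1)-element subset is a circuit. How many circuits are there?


In U(2,15), circuits are the (3)-element subsets.
Any set of 3 elements is dependent, and removing any one element gives
an independent set of size 2, so it is a minimal dependent set.
Number of circuits = C(15,3) = 15! / (3! * 12!) = 455.

455


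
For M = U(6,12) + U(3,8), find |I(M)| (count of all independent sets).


For a direct sum, |I(M1+M2)| = |I(M1)| * |I(M2)|.
|I(U(6,12))| = sum C(12,k) for k=0..6 = 2510.
|I(U(3,8))| = sum C(8,k) for k=0..3 = 93.
Total = 2510 * 93 = 233430.

233430


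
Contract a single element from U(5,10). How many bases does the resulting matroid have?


Contracting e from U(5,10) gives U(4,9).
Bases of U(4,9) = (9 choose 4) = 126.

126


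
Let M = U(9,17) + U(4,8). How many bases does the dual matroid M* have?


(M1+M2)* = M1* + M2*.
M1* = U(8,17), bases: C(17,8) = 24310.
M2* = U(4,8), bases: C(8,4) = 70.
|B(M*)| = 24310 * 70 = 1701700.

1701700


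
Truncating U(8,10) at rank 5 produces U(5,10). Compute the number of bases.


Truncating U(8,10) to rank 5 gives U(5,10).
Bases of U(5,10) are all 5-element subsets of 10 elements.
Number of bases = C(10,5) = 252.

252


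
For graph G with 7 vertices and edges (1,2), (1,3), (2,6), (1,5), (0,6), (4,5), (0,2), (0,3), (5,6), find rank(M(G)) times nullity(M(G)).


r(M) = |V| - c = 7 - 1 = 6.
nullity = |E| - r(M) = 9 - 6 = 3.
Product = 6 * 3 = 18.

18


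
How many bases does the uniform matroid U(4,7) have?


Bases of U(4,7) are all 4-element subsets of the 7-element ground set.
Number of bases = C(7,4).
C(7,4) = (7 * 6 * 5 * 4) / (1 * 2 * 3 * 4) = 35.

35


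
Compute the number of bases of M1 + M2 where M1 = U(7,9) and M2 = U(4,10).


Bases of a direct sum M1 + M2: |B| = |B(M1)| * |B(M2)|.
|B(U(7,9))| = C(9,7) = 36.
|B(U(4,10))| = C(10,4) = 210.
Total bases = 36 * 210 = 7560.

7560


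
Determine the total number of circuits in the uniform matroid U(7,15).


In U(7,15), circuits are the (8)-element subsets.
Any set of 8 elements is dependent, and removing any one element gives
an independent set of size 7, so it is a minimal dependent set.
Number of circuits = C(15,8) = 15! / (8! * 7!) = 6435.

6435


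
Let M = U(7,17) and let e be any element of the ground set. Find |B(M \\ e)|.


Deleting e from U(7,17) gives U(7,16) since n > r.
Bases of U(7,16) = (16 choose 7) = 11440.

11440


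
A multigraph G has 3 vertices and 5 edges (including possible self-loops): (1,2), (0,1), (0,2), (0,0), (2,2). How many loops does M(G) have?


In a graphic matroid, a loop is a self-loop edge (u,u) with rank 0.
Examining all 5 edges for self-loops...
Self-loops found: (0,0), (2,2)
Number of loops = 2.

2


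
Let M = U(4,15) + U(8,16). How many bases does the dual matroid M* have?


(M1+M2)* = M1* + M2*.
M1* = U(11,15), bases: C(15,11) = 1365.
M2* = U(8,16), bases: C(16,8) = 12870.
|B(M*)| = 1365 * 12870 = 17567550.

17567550


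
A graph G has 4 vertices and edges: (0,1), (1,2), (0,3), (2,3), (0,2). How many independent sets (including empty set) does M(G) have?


An independent set in a graphic matroid is an acyclic edge subset.
G has 4 vertices and 5 edges.
Enumerate all 2^5 = 32 subsets, checking for acyclicity.
Total independent sets = 24.

24


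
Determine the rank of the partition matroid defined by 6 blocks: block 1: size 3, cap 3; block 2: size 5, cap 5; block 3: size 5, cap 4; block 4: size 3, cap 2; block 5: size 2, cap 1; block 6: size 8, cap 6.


Rank of a partition matroid = sum of min(|Si|, ci) for each block.
= min(3,3) + min(5,5) + min(5,4) + min(3,2) + min(2,1) + min(8,6)
= 3 + 5 + 4 + 2 + 1 + 6
= 21.

21


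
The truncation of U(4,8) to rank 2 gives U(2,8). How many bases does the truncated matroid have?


Truncating U(4,8) to rank 2 gives U(2,8).
Bases of U(2,8) are all 2-element subsets of 8 elements.
Number of bases = C(8,2) = (8 * 7) / (1 * 2) = 28.

28


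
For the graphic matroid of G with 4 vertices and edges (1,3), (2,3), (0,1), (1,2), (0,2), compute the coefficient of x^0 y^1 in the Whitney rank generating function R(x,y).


R(x,y) = sum over A in 2^E of x^(r(E)-r(A)) * y^(|A|-r(A)).
G has 4 vertices, 5 edges. r(E) = 3.
Enumerate all 2^5 = 32 subsets.
Count subsets with r(E)-r(A)=0 and |A|-r(A)=1: 5.

5


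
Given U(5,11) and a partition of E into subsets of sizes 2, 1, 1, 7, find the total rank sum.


r(Ai) = min(|Ai|, 5) for each part.
Sum = min(2,5) + min(1,5) + min(1,5) + min(7,5)
    = 2 + 1 + 1 + 5
    = 9.

9


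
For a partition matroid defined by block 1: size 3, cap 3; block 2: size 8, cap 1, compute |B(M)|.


A basis picks exactly ci elements from block i.
Number of bases = product of C(|Si|, ci).
= C(3,3) * C(8,1)
= 1 * 8
= 8.

8


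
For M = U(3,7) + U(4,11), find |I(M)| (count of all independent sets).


For a direct sum, |I(M1+M2)| = |I(M1)| * |I(M2)|.
|I(U(3,7))| = sum C(7,k) for k=0..3 = 64.
|I(U(4,11))| = sum C(11,k) for k=0..4 = 562.
Total = 64 * 562 = 35968.

35968


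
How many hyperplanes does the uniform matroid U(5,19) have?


Hyperplanes of U(5,19) are flats of rank 4.
In a uniform matroid, these are exactly the (4)-element subsets.
Count = C(19,4) = 19! / (4! * 15!) = 3876.

3876


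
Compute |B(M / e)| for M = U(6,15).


Contracting e from U(6,15) gives U(5,14).
Bases of U(5,14) = (14 choose 5) = 2002.

2002


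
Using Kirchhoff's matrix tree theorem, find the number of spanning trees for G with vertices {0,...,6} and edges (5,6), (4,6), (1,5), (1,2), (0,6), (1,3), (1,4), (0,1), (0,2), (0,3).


By Kirchhoff's matrix tree theorem, the number of spanning trees equals
the determinant of any cofactor of the Laplacian matrix L.
G has 7 vertices and 10 edges.
Computing the (6 x 6) cofactor determinant gives 80.

80


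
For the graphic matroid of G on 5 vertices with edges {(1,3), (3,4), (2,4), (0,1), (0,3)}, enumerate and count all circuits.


A circuit in a graphic matroid = edge set of a simple cycle.
G has 5 vertices and 5 edges.
Enumerating all minimal edge subsets forming cycles...
Total circuits found: 1.

1
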